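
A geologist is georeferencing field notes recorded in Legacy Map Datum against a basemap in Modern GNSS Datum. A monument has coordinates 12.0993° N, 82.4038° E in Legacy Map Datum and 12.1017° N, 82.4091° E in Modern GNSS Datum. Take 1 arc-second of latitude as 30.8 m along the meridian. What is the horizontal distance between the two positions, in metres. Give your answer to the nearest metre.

Δφ = 12.1017° − 12.0993° = +0.0024°; Δλ = 82.4091° − 82.4038° = +0.0053°.
1° of latitude = 3600 × 30.80 = 110880 m.
ΔN = Δφ × 110880 = 266.1 m; ΔE = Δλ × 110880 × cos(12.0993°) = +0.0053 × 110880 × 0.977786 = 574.6 m.
Distance = √(ΔE² + ΔN²) = √(574.6² + 266.1²) = 633.2 m.

633 m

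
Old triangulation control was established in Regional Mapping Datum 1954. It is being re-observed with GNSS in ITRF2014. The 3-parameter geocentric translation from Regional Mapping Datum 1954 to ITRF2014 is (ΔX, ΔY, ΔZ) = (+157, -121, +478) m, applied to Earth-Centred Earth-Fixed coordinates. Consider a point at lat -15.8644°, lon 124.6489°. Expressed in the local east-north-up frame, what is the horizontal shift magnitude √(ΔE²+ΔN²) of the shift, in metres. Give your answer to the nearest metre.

413 m

At φ = -15.8644°, λ = 124.6489°: sin φ = -0.273362, cos φ = 0.961911, sin λ = 0.822651, cos λ = -0.568546.
ΔE = −sin λ·ΔX + cos λ·ΔY = −(0.822651)·(157) + (-0.568546)·(-121) = -60.36 m.
ΔN = −sin φ cos λ·ΔX − sin φ sin λ·ΔY + cos φ·ΔZ = −(-0.273362)(-0.568546)(157) − (-0.273362)(0.822651)(-121) + (0.961911)(478) = 408.18 m.
Horizontal magnitude = √(ΔE² + ΔN²) = √((-60.36)² + 408.18²) = 412.62 m.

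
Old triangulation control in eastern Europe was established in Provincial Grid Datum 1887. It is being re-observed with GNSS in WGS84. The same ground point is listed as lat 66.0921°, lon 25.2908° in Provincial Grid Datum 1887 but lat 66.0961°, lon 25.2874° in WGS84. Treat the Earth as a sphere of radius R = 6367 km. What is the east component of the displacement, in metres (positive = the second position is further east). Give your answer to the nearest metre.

Δφ = 66.0961° − 66.0921° = +0.0040°; Δλ = 25.2874° − 25.2908° = -0.0034°.
1° along a meridian = πR/180 = 111125 m.
ΔN = Δφ × 111125 = 444.5 m; ΔE = Δλ × 111125 × cos(66.0921°) = -0.0034 × 111125 × 0.405268 = -153.1 m.

ΔE = -153 m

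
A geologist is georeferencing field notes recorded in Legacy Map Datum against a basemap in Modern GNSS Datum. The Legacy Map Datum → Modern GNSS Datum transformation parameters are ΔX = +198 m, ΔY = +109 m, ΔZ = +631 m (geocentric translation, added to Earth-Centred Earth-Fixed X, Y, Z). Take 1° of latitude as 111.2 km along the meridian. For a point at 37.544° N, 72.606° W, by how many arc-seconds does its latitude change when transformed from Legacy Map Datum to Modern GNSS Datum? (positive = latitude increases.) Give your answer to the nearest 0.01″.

sin φ = 0.609371, cos φ = 0.792886, sin λ = -0.954272, cos λ = 0.298941.
North component: ΔN = −sin φ cos λ·ΔX − sin φ sin λ·ΔY + cos φ·ΔZ = −(0.609371)(0.298941)(198) − (0.609371)(-0.954272)(109) + (0.792886)(631) = 527.63 m.
1° of latitude spans 111200 m, so Δφ = 527.63 / 111200 × 3600 = 17.081″.

Δφ = 17.08″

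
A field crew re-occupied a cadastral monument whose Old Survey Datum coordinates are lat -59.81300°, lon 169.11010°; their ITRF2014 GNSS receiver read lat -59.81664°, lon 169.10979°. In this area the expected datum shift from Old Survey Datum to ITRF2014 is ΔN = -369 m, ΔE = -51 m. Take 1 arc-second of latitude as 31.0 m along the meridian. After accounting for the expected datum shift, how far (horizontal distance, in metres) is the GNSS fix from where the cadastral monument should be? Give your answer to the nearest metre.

Observed coordinate differences: Δφ = -0.00364°, Δλ = -0.00031°.
Converting to metres (1° lat = 111600 m, cos φ = 0.502824): observed ΔN = -406.2 m, observed ΔE = -17.4 m.
Subtracting the expected shift leaves a residual of -406.2 − (-369) = -37.2 m north and -17.4 − (-51) = 33.6 m east.
Residual distance = √((-37.2)² + 33.6²) = 50.1 m.

50 m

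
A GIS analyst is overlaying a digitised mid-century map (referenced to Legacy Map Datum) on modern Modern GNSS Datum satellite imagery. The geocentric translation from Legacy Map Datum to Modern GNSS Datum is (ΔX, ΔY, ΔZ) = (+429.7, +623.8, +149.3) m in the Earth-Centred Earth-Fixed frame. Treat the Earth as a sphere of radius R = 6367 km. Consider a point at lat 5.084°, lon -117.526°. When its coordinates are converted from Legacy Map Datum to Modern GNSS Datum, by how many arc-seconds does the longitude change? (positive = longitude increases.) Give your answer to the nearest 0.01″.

sin φ = 0.088616, cos φ = 0.996066, sin λ = -0.886801, cos λ = -0.462151.
East component: ΔE = −sin λ·ΔX + cos λ·ΔY = −(-0.886801)(429.7) + (-0.462151)(623.8) = 92.77 m.
1° of latitude spans πR/180 = 111125 m; at latitude φ, 1° of longitude spans that × cos φ = 110687.9 m, so Δλ = 92.77 / 110687.9 × 3600 = 3.017″.

Δλ = 3.02″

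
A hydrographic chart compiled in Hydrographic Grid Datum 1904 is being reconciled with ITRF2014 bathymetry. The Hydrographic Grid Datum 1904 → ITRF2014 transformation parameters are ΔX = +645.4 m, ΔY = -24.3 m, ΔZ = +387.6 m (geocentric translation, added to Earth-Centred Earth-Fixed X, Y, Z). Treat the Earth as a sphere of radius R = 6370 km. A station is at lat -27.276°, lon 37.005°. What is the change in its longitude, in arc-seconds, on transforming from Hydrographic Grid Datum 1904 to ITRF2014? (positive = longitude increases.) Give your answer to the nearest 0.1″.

Δλ = -14.9″

sin φ = -0.458277, cos φ = 0.888809, sin λ = 0.601885, cos λ = 0.798583.
East component: ΔE = −sin λ·ΔX + cos λ·ΔY = −(0.601885)(645.4) + (0.798583)(-24.3) = -407.86 m.
1° of latitude spans πR/180 = 111177 m; at latitude φ, 1° of longitude spans that × cos φ = 98815.6 m, so Δλ = -407.86 / 98815.6 × 3600 = -14.859″.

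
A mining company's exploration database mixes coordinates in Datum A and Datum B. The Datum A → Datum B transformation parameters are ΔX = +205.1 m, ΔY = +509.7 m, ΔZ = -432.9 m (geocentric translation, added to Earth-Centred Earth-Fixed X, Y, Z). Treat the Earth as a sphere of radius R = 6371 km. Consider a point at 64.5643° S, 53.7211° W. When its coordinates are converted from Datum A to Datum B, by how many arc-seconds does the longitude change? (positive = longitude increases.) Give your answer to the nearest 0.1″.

sin φ = -0.903068, cos φ = 0.429498, sin λ = -0.806146, cos λ = 0.591716.
East component: ΔE = −sin λ·ΔX + cos λ·ΔY = −(-0.806146)(205.1) + (0.591716)(509.7) = 466.94 m.
1° of latitude spans πR/180 = 111195 m; at latitude φ, 1° of longitude spans that × cos φ = 47758.0 m, so Δλ = 466.94 / 47758.0 × 3600 = 35.198″.

Δλ = 35.2″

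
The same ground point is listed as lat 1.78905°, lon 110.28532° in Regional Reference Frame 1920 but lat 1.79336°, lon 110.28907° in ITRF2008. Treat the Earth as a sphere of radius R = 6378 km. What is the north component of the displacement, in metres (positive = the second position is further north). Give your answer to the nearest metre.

ΔN = 480 m

Δφ = 1.79336° − 1.78905° = +0.00431°; Δλ = 110.28907° − 110.28532° = +0.00375°.
1° along a meridian = πR/180 = 111317 m.
ΔN = Δφ × 111317 = 479.8 m; ΔE = Δλ × 111317 × cos(1.78905°) = +0.00375 × 111317 × 0.999513 = 417.2 m.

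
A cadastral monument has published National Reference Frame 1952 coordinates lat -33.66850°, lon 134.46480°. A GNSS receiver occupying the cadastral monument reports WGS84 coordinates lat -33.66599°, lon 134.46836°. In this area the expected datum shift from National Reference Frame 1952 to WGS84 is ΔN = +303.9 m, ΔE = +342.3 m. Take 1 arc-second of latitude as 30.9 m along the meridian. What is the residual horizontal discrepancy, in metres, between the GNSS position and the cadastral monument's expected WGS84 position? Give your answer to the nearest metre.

Observed coordinate differences: Δφ = +0.00251°, Δλ = +0.00356°.
Converting to metres (1° lat = 111240 m, cos φ = 0.832259): observed ΔN = 279.2 m, observed ΔE = 329.6 m.
Subtracting the expected shift leaves a residual of 279.2 − (303.9) = -24.7 m north and 329.6 − (342.3) = -12.7 m east.
Residual distance = √((-24.7)² + (-12.7)²) = 27.8 m.

28 m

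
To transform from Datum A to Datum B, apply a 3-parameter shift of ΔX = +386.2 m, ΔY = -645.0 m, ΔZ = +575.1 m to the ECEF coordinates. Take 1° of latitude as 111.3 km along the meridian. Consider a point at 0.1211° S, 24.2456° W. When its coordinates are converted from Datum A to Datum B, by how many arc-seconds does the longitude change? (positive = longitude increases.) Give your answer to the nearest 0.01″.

Δλ = -13.89″

sin φ = -0.002114, cos φ = 0.999998, sin λ = -0.410649, cos λ = 0.911794.
East component: ΔE = −sin λ·ΔX + cos λ·ΔY = −(-0.410649)(386.2) + (0.911794)(-645.0) = -429.51 m.
1° of latitude spans 111300 m; at latitude φ, 1° of longitude spans that × cos φ = 111299.8 m, so Δλ = -429.51 / 111299.8 × 3600 = -13.893″.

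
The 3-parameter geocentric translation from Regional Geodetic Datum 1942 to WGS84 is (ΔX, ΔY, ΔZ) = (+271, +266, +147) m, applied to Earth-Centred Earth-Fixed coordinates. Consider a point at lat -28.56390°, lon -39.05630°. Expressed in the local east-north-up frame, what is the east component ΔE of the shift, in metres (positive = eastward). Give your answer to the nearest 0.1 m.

At φ = -28.56390°, λ = -39.05630°: sin φ = -0.478139, cos φ = 0.878284, sin λ = -0.630084, cos λ = 0.776527.
ΔE = −sin λ·ΔX + cos λ·ΔY = −(-0.630084)·(271) + (0.776527)·(266) = 377.31 m.

ΔE = 377.3 m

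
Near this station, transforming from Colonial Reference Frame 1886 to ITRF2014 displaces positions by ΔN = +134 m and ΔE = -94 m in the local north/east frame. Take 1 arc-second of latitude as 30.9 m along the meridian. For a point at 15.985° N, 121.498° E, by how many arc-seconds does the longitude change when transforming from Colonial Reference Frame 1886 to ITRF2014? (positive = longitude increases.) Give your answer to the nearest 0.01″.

Δλ = -3.16″

At latitude 15.985°, cos φ = 0.961334.
1″ of longitude at this latitude = 30.90 × cos φ = 29.7052 m, so Δλ = -94.0 / 29.7052 = -3.164″.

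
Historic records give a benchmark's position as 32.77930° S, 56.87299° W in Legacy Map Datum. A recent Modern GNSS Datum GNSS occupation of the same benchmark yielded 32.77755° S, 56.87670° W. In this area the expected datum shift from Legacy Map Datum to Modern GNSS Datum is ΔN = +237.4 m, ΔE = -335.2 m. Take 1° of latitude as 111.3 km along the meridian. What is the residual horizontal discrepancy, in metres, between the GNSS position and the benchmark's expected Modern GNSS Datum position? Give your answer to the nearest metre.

Observed coordinate differences: Δφ = +0.00175°, Δλ = -0.00371°.
Converting to metres (1° lat = 111300 m, cos φ = 0.840762): observed ΔN = 194.8 m, observed ΔE = -347.2 m.
Subtracting the expected shift leaves a residual of 194.8 − (237.4) = -42.6 m north and -347.2 − (-335.2) = -12.0 m east.
Residual distance = √((-42.6)² + (-12.0)²) = 44.3 m.

44 m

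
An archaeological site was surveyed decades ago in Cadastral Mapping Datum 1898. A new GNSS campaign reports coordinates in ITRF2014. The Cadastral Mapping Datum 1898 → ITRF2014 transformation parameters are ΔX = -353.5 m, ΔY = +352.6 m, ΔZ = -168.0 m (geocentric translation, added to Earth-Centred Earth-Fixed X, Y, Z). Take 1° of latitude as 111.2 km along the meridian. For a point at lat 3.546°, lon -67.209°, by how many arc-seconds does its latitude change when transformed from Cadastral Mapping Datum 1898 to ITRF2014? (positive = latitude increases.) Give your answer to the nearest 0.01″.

sin φ = 0.061850, cos φ = 0.998085, sin λ = -0.921924, cos λ = 0.387371.
North component: ΔN = −sin φ cos λ·ΔX − sin φ sin λ·ΔY + cos φ·ΔZ = −(0.061850)(0.387371)(-353.5) − (0.061850)(-0.921924)(352.6) + (0.998085)(-168.0) = -139.10 m.
1° of latitude spans 111200 m, so Δφ = -139.10 / 111200 × 3600 = -4.503″.

Δφ = -4.50″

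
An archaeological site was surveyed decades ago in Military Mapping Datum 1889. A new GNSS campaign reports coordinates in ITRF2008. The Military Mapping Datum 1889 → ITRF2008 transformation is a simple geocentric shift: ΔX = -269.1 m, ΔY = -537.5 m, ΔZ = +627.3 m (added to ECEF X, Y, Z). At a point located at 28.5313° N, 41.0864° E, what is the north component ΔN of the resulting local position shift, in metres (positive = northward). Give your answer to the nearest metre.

The local north axis is (−sin φ cos λ, −sin φ sin λ, cos φ), giving ΔN = 96.878 + 168.723 + 551.118 = 816.72 m.

ΔN = 817 m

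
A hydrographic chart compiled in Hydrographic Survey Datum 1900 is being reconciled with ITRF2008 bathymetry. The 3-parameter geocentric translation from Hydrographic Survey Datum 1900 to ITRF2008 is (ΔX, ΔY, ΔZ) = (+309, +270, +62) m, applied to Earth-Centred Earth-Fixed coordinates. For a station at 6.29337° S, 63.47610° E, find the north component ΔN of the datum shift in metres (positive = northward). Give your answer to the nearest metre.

ΔN = 103 m

At φ = -6.29337°, λ = 63.47610°: sin φ = -0.109619, cos φ = 0.993974, sin λ = 0.894748, cos λ = 0.446571.
ΔN = −sin φ cos λ·ΔX − sin φ sin λ·ΔY + cos φ·ΔZ = −(-0.109619)(0.446571)(309) − (-0.109619)(0.894748)(270) + (0.993974)(62) = 103.23 m.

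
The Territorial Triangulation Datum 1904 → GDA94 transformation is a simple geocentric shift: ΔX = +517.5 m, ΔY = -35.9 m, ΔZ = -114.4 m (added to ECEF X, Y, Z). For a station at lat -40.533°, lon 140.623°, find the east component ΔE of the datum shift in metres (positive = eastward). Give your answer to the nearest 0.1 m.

ΔE = -300.6 m

The local east axis at (φ, λ) is (−sin λ, cos λ, 0), so ΔE = −sin(140.623°)·517.5 + cos(140.623°)·(-35.9) = -300.56 m.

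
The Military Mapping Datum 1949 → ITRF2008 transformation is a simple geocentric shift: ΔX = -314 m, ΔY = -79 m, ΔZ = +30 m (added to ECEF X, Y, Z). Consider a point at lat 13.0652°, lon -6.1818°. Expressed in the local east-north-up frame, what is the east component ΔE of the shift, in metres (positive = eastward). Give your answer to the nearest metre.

At φ = 13.0652°, λ = -6.1818°: sin φ = 0.226060, cos φ = 0.974113, sin λ = -0.107684, cos λ = 0.994185.
ΔE = −sin λ·ΔX + cos λ·ΔY = −(-0.107684)·(-314) + (0.994185)·(-79) = -112.35 m.

ΔE = -112 m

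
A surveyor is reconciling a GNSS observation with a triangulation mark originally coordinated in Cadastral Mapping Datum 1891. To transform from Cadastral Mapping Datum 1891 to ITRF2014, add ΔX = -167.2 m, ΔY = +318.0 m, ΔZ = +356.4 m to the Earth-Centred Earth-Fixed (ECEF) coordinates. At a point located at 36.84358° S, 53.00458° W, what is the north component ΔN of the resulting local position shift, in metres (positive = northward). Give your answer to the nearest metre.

ΔN = 73 m

At φ = -36.84358°, λ = -53.00458°: sin φ = -0.599632, cos φ = 0.800276, sin λ = -0.798684, cos λ = 0.601751.
ΔN = −sin φ cos λ·ΔX − sin φ sin λ·ΔY + cos φ·ΔZ = −(-0.599632)(0.601751)(-167.2) − (-0.599632)(-0.798684)(318.0) + (0.800276)(356.4) = 72.59 m.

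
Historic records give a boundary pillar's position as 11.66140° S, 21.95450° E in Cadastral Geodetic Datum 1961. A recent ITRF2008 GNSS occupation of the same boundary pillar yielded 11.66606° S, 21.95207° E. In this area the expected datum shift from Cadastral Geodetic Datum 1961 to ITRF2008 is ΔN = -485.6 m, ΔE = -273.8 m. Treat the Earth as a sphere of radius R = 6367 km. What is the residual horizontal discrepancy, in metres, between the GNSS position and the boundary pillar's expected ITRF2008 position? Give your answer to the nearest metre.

Observed coordinate differences: Δφ = -0.00466°, Δλ = -0.00243°.
Converting to metres (1° lat = 111125 m, cos φ = 0.979359): observed ΔN = -517.8 m, observed ΔE = -264.5 m.
Subtracting the expected shift leaves a residual of -517.8 − (-485.6) = -32.2 m north and -264.5 − (-273.8) = 9.3 m east.
Residual distance = √((-32.2)² + 9.3²) = 33.6 m.

34 m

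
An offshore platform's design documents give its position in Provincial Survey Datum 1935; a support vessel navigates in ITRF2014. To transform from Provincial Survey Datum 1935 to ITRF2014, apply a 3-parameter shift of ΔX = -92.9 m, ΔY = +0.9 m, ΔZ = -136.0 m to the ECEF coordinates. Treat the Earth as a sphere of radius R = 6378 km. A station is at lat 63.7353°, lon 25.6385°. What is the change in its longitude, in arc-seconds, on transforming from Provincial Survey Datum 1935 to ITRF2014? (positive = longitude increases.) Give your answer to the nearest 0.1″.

Δλ = 3.0″

sin φ = 0.896759, cos φ = 0.442519, sin λ = 0.432692, cos λ = 0.901542.
East component: ΔE = −sin λ·ΔX + cos λ·ΔY = −(0.432692)(-92.9) + (0.901542)(0.9) = 41.01 m.
1° of latitude spans πR/180 = 111317 m; at latitude φ, 1° of longitude spans that × cos φ = 49259.9 m, so Δλ = 41.01 / 49259.9 × 3600 = 2.997″.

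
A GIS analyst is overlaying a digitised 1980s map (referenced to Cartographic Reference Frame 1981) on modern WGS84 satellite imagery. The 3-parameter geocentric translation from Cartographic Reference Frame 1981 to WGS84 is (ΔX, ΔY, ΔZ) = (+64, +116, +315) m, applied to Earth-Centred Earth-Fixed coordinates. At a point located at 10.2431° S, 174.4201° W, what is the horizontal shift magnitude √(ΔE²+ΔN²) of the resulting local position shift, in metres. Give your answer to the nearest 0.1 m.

At φ = -10.2431°, λ = -174.4201°: sin φ = -0.177825, cos φ = 0.984062, sin λ = -0.097234, cos λ = -0.995262.
ΔE = −sin λ·ΔX + cos λ·ΔY = −(-0.097234)·(64) + (-0.995262)·(116) = -109.23 m.
ΔN = −sin φ cos λ·ΔX − sin φ sin λ·ΔY + cos φ·ΔZ = −(-0.177825)(-0.995262)(64) − (-0.177825)(-0.097234)(116) + (0.984062)(315) = 296.65 m.
Horizontal magnitude = √(ΔE² + ΔN²) = √((-109.23)² + 296.65²) = 316.12 m.

316.1 m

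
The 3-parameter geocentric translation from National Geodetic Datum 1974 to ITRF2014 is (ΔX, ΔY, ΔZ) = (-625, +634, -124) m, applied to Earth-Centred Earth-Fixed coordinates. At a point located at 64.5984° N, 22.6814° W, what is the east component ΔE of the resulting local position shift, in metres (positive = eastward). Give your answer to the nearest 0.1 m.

The local east axis at (φ, λ) is (−sin λ, cos λ, 0), so ΔE = −sin(-22.6814°)·(-625) + cos(-22.6814°)·634 = 343.96 m.

ΔE = 344.0 m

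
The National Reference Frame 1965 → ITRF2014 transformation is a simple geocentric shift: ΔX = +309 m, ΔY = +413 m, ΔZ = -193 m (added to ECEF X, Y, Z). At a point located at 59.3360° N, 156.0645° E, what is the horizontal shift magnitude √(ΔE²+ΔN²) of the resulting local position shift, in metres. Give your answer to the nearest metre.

The local east axis at (φ, λ) is (−sin λ, cos λ, 0), so ΔE = −sin(156.0645°)·309 + cos(156.0645°)·413 = -502.85 m.
The local north axis is (−sin φ cos λ, −sin φ sin λ, cos φ), giving ΔN = 242.936 − 144.128 − 98.430 = 0.38 m.
Horizontal magnitude = √(ΔE² + ΔN²) = √((-502.85)² + 0.38²) = 502.85 m.

503 m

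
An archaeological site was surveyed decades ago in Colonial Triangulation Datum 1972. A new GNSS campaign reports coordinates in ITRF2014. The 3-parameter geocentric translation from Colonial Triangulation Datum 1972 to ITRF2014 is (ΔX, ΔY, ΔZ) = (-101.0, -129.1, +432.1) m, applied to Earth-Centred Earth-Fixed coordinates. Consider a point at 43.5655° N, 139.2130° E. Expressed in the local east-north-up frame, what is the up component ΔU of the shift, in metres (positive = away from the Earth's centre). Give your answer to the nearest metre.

The local up (radial) axis is (cos φ cos λ, cos φ sin λ, sin φ), giving ΔU = 55.410 − 61.108 + 297.796 = 292.10 m.

ΔU = 292 m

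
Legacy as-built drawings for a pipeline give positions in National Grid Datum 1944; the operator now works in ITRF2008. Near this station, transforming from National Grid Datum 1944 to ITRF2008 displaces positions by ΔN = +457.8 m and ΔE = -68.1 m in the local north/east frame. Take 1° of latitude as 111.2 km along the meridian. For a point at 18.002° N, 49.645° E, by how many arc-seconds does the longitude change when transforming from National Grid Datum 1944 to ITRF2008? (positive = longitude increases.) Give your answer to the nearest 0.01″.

At latitude 18.002°, cos φ = 0.951046.
1° of longitude at this latitude = 111.2 × cos φ = 105.76 km, so Δλ = -68.1 / 105756.3 = -0.0006439° = -2.318″.

Δλ = -2.32″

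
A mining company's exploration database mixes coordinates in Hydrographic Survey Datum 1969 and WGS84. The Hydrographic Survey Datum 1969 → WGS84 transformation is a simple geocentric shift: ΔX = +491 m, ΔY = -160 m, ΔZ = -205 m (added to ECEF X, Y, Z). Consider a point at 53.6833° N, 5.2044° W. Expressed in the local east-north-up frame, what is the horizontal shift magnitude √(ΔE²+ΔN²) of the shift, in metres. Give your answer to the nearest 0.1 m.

At φ = 53.6833°, λ = -5.2044°: sin φ = 0.805756, cos φ = 0.592248, sin λ = -0.090709, cos λ = 0.995877.
ΔE = −sin λ·ΔX + cos λ·ΔY = −(-0.090709)·(491) + (0.995877)·(-160) = -114.80 m.
ΔN = −sin φ cos λ·ΔX − sin φ sin λ·ΔY + cos φ·ΔZ = −(0.805756)(0.995877)(491) − (0.805756)(-0.090709)(-160) + (0.592248)(-205) = -527.10 m.
Horizontal magnitude = √(ΔE² + ΔN²) = √((-114.80)² + (-527.10)²) = 539.46 m.

539.5 m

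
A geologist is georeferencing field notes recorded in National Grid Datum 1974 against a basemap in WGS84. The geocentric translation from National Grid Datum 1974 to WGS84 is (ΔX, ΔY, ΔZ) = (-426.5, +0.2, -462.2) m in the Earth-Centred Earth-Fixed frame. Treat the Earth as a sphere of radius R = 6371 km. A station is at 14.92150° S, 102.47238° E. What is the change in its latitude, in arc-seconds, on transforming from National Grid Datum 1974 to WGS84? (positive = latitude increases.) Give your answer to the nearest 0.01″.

sin φ = -0.257495, cos φ = 0.966280, sin λ = 0.976400, cos λ = -0.215969.
North component: ΔN = −sin φ cos λ·ΔX − sin φ sin λ·ΔY + cos φ·ΔZ = −(-0.257495)(-0.215969)(-426.5) − (-0.257495)(0.976400)(0.2) + (0.966280)(-462.2) = -422.85 m.
1° of latitude spans πR/180 = 111195 m, so Δφ = -422.85 / 111195 × 3600 = -13.690″.

Δφ = -13.69″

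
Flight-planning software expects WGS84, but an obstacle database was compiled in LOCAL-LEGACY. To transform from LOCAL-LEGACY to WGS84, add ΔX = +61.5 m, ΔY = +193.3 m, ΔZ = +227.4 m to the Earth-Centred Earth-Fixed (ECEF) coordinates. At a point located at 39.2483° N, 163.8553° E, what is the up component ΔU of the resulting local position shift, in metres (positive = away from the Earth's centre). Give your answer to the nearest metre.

ΔU = 140 m

At φ = 39.2483°, λ = 163.8553°: sin φ = 0.632682, cos φ = 0.774411, sin λ = 0.278064, cos λ = -0.960563.
ΔU = cos φ cos λ·ΔX + cos φ sin λ·ΔY + sin φ·ΔZ = (0.774411)(-0.960563)(61.5) + (0.774411)(0.278064)(193.3) + (0.632682)(227.4) = 139.75 m.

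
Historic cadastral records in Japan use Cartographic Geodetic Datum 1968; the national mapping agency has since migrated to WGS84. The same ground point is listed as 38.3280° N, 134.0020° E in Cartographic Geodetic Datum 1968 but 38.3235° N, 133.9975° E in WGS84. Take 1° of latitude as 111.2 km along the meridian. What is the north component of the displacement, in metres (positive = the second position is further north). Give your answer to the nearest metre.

Δφ = 38.3235° − 38.3280° = -0.0045°; Δλ = 133.9975° − 134.0020° = -0.0045°.
ΔN = Δφ × 111200 = -500.4 m; ΔE = Δλ × 111200 × cos(38.3280°) = -0.0045 × 111200 × 0.784473 = -392.6 m.

ΔN = -500 m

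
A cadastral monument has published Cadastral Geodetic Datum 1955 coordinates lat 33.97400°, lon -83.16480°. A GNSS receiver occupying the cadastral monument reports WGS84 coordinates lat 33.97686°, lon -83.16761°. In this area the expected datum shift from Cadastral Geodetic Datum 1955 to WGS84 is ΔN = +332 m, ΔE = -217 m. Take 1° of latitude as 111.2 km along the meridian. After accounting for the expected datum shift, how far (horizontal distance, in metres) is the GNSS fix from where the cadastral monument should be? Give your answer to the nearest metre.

Observed coordinate differences: Δφ = +0.00286°, Δλ = -0.00281°.
Converting to metres (1° lat = 111200 m, cos φ = 0.829291): observed ΔN = 318.0 m, observed ΔE = -259.1 m.
Subtracting the expected shift leaves a residual of 318.0 − (332) = -14.0 m north and -259.1 − (-217) = -42.1 m east.
Residual distance = √((-14.0)² + (-42.1)²) = 44.4 m.

44 m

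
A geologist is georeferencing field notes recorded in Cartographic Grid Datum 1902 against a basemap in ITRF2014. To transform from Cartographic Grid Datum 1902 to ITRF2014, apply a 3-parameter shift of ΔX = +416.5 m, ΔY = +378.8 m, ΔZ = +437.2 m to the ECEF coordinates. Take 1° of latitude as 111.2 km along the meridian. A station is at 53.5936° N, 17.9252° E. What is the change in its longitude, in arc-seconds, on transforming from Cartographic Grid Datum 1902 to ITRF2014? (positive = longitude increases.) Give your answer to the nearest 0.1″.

sin φ = 0.804828, cos φ = 0.593509, sin λ = 0.307775, cos λ = 0.951459.
East component: ΔE = −sin λ·ΔX + cos λ·ΔY = −(0.307775)(416.5) + (0.951459)(378.8) = 232.22 m.
1° of latitude spans 111200 m; at latitude φ, 1° of longitude spans that × cos φ = 65998.2 m, so Δλ = 232.22 / 65998.2 × 3600 = 12.667″.

Δλ = 12.7″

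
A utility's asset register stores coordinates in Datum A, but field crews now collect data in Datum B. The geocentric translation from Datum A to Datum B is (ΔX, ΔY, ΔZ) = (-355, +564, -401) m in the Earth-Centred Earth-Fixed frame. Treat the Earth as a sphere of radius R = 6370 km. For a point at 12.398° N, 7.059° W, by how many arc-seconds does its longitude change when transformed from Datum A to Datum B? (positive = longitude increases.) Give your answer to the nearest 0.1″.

Δλ = 17.1″

sin φ = 0.214701, cos φ = 0.976680, sin λ = -0.122891, cos λ = 0.992420.
East component: ΔE = −sin λ·ΔX + cos λ·ΔY = −(-0.122891)(-355) + (0.992420)(564) = 516.10 m.
1° of latitude spans πR/180 = 111177 m; at latitude φ, 1° of longitude spans that × cos φ = 108584.8 m, so Δλ = 516.10 / 108584.8 × 3600 = 17.111″.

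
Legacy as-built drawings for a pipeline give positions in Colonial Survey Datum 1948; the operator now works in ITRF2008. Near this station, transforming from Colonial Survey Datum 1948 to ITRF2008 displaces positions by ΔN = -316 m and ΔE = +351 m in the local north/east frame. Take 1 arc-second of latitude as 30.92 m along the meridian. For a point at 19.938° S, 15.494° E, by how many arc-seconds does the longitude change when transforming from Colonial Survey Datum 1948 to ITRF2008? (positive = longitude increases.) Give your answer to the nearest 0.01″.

Δλ = 12.08″

At latitude -19.938°, cos φ = 0.940062.
1″ of longitude at this latitude = 30.92 × cos φ = 29.0667 m, so Δλ = 351.0 / 29.0667 = 12.076″.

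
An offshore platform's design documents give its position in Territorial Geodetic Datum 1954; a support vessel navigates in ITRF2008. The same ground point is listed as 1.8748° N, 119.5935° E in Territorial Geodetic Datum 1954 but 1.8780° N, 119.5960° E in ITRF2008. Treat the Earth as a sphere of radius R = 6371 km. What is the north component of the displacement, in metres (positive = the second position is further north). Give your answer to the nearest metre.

ΔN = 356 m

Δφ = 1.8780° − 1.8748° = +0.0032°; Δλ = 119.5960° − 119.5935° = +0.0025°.
1° along a meridian = πR/180 = 111195 m.
ΔN = Δφ × 111195 = 355.8 m; ΔE = Δλ × 111195 × cos(1.8748°) = +0.0025 × 111195 × 0.999465 = 277.8 m.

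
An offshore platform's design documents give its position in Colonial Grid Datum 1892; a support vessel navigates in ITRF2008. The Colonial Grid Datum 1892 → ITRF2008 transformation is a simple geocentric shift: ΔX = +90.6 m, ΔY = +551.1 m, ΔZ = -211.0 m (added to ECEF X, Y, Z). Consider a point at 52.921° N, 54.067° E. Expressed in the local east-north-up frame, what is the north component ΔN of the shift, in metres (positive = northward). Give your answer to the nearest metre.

ΔN = -526 m

At φ = 52.921°, λ = 54.067°: sin φ = 0.797805, cos φ = 0.602916, sin λ = 0.809704, cos λ = 0.586839.
ΔN = −sin φ cos λ·ΔX − sin φ sin λ·ΔY + cos φ·ΔZ = −(0.797805)(0.586839)(90.6) − (0.797805)(0.809704)(551.1) + (0.602916)(-211.0) = -525.64 m.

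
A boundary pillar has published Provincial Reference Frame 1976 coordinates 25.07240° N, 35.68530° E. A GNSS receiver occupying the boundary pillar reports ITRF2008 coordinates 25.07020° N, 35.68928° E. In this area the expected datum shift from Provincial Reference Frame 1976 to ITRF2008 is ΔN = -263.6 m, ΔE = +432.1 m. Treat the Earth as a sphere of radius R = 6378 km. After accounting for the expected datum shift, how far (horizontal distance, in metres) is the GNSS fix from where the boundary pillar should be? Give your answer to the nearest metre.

Observed coordinate differences: Δφ = -0.00220°, Δλ = +0.00398°.
Converting to metres (1° lat = 111317 m, cos φ = 0.905773): observed ΔN = -244.9 m, observed ΔE = 401.3 m.
Subtracting the expected shift leaves a residual of -244.9 − (-263.6) = 18.7 m north and 401.3 − (432.1) = -30.8 m east.
Residual distance = √(18.7² + (-30.8)²) = 36.0 m.

36 m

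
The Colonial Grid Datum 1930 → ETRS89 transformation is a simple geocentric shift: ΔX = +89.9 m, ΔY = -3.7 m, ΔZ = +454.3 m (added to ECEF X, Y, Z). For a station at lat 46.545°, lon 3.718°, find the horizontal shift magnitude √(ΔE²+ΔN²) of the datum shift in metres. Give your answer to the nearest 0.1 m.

At φ = 46.545°, λ = 3.718°: sin φ = 0.725915, cos φ = 0.687785, sin λ = 0.064846, cos λ = 0.997895.
ΔE = −sin λ·ΔX + cos λ·ΔY = −(0.064846)·(89.9) + (0.997895)·(-3.7) = -9.52 m.
ΔN = −sin φ cos λ·ΔX − sin φ sin λ·ΔY + cos φ·ΔZ = −(0.725915)(0.997895)(89.9) − (0.725915)(0.064846)(-3.7) + (0.687785)(454.3) = 247.51 m.
Horizontal magnitude = √(ΔE² + ΔN²) = √((-9.52)² + 247.51²) = 247.70 m.

247.7 m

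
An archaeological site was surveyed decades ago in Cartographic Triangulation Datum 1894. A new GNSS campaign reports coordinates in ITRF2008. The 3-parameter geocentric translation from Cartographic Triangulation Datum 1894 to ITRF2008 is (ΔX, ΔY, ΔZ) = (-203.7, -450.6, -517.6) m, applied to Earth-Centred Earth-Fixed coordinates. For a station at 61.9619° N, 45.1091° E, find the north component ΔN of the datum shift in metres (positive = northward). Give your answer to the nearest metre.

At φ = 61.9619°, λ = 45.1091°: sin φ = 0.882635, cos φ = 0.470059, sin λ = 0.708452, cos λ = 0.705759.
ΔN = −sin φ cos λ·ΔX − sin φ sin λ·ΔY + cos φ·ΔZ = −(0.882635)(0.705759)(-203.7) − (0.882635)(0.708452)(-450.6) + (0.470059)(-517.6) = 165.35 m.

ΔN = 165 m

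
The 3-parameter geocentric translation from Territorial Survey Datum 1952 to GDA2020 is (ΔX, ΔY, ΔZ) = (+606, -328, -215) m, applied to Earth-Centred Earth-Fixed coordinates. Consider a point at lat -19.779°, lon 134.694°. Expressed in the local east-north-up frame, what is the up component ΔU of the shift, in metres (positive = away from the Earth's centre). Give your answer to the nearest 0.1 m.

The local up (radial) axis is (cos φ cos λ, cos φ sin λ, sin φ), giving ΔU = -401.068 − 219.411 + 72.755 = -547.72 m.

ΔU = -547.7 m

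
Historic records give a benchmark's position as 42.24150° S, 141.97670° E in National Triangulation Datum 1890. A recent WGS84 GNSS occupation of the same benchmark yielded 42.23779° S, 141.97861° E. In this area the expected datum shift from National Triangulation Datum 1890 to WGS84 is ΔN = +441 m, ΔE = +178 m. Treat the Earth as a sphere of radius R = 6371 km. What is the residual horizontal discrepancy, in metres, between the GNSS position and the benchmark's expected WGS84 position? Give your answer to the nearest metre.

35 m

Observed coordinate differences: Δφ = +0.00371°, Δλ = +0.00191°.
Converting to metres (1° lat = 111195 m, cos φ = 0.740318): observed ΔN = 412.5 m, observed ΔE = 157.2 m.
Subtracting the expected shift leaves a residual of 412.5 − (441) = -28.5 m north and 157.2 − (178) = -20.8 m east.
Residual distance = √((-28.5)² + (-20.8)²) = 35.2 m.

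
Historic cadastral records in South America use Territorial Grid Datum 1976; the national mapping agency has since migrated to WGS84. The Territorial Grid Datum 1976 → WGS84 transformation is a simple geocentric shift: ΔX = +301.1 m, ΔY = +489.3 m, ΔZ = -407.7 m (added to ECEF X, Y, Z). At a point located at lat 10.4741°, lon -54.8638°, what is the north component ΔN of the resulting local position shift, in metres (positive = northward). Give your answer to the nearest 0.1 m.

The local north axis is (−sin φ cos λ, −sin φ sin λ, cos φ), giving ΔN = -31.503 + 72.742 − 400.907 = -359.67 m.

ΔN = -359.7 m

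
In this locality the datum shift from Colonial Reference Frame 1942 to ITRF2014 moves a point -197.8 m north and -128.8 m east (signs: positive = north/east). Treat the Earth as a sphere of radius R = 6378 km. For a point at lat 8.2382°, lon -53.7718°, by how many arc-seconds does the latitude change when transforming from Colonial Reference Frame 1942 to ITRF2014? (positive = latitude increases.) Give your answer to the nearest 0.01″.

On a sphere of radius R, 1 rad of latitude = R, so Δφ = ΔN / R = -197.8 / 6378000 = -3.1013e-05 rad = -6.397″.

Δφ = -6.40″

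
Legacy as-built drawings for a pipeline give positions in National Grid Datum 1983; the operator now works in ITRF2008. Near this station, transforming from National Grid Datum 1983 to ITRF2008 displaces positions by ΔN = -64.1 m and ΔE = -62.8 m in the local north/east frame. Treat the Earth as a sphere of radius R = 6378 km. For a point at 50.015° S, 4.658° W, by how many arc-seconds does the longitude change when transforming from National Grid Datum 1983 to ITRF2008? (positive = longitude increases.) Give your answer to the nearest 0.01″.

Δλ = -3.16″

At latitude -50.015°, cos φ = 0.642587.
One radian of longitude at latitude φ spans R cos φ, so Δλ = ΔE / (R cos φ) = -62.8 / (6378000 × 0.642587) = -1.5323e-05 rad = -3.161″.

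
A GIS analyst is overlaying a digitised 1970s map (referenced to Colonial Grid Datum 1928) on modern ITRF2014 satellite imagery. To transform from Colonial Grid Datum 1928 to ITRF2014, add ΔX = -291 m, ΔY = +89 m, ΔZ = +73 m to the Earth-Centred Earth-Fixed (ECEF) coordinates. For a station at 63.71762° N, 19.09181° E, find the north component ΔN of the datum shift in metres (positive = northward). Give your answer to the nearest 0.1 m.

ΔN = 252.8 m

At φ = 63.71762°, λ = 19.09181°: sin φ = 0.896623, cos φ = 0.442795, sin λ = 0.327083, cos λ = 0.944996.
ΔN = −sin φ cos λ·ΔX − sin φ sin λ·ΔY + cos φ·ΔZ = −(0.896623)(0.944996)(-291) − (0.896623)(0.327083)(89) + (0.442795)(73) = 252.79 m.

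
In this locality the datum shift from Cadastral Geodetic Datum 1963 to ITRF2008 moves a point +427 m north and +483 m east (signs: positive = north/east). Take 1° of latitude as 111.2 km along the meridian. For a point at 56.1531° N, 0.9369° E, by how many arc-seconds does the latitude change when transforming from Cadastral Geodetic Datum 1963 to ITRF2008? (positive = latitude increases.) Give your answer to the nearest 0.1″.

Δφ = 13.8″

1° of latitude = 111.2 km, so Δφ = 427.0 / 111200 = 0.0038399° = 13.824″.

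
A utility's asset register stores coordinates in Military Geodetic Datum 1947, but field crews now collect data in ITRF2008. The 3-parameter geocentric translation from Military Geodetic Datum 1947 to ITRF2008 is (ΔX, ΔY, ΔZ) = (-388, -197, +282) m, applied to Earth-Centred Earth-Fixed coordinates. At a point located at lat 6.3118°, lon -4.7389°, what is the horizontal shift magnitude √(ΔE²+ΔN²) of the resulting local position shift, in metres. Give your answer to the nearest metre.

At φ = 6.3118°, λ = -4.7389°: sin φ = 0.109939, cos φ = 0.993938, sin λ = -0.082615, cos λ = 0.996582.
ΔE = −sin λ·ΔX + cos λ·ΔY = −(-0.082615)·(-388) + (0.996582)·(-197) = -228.38 m.
ΔN = −sin φ cos λ·ΔX − sin φ sin λ·ΔY + cos φ·ΔZ = −(0.109939)(0.996582)(-388) − (0.109939)(-0.082615)(-197) + (0.993938)(282) = 321.01 m.
Horizontal magnitude = √(ΔE² + ΔN²) = √((-228.38)² + 321.01²) = 393.96 m.

394 m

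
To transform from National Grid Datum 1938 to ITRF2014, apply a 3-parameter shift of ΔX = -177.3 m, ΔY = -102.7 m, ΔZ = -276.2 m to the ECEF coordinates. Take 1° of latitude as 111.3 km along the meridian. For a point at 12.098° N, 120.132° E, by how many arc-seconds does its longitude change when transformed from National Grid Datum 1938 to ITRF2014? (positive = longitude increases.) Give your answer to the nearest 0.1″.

Δλ = 6.8″

sin φ = 0.209584, cos φ = 0.977791, sin λ = 0.864871, cos λ = -0.501994.
East component: ΔE = −sin λ·ΔX + cos λ·ΔY = −(0.864871)(-177.3) + (-0.501994)(-102.7) = 204.90 m.
1° of latitude spans 111300 m; at latitude φ, 1° of longitude spans that × cos φ = 108828.1 m, so Δλ = 204.90 / 108828.1 × 3600 = 6.778″.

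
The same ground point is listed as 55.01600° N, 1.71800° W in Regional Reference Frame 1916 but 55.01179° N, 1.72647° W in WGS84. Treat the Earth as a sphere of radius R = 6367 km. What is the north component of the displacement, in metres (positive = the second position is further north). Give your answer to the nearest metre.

Δφ = 55.01179° − 55.01600° = -0.00421°; Δλ = -1.72647° − -1.71800° = -0.00847°.
1° along a meridian = πR/180 = 111125 m.
ΔN = Δφ × 111125 = -467.8 m; ΔE = Δλ × 111125 × cos(55.01600°) = -0.00847 × 111125 × 0.573348 = -539.7 m.

ΔN = -468 m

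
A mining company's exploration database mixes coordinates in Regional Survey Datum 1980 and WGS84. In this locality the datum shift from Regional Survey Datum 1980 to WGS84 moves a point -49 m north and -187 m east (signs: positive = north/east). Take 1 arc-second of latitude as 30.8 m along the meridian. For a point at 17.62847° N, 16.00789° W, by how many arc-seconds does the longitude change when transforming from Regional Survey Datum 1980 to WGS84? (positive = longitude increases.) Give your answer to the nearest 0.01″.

Δλ = -6.37″

At latitude 17.62847°, cos φ = 0.953040.
1″ of longitude at this latitude = 30.80 × cos φ = 29.3536 m, so Δλ = -187.0 / 29.3536 = -6.371″.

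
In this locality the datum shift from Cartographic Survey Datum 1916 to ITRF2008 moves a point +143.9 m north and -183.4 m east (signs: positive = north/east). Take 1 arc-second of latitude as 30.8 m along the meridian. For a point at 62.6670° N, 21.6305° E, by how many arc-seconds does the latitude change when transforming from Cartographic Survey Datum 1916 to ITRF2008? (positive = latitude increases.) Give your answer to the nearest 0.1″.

1″ of latitude = 30.80 m, so Δφ = 143.9 / 30.80 = 4.672″.

Δφ = 4.7″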